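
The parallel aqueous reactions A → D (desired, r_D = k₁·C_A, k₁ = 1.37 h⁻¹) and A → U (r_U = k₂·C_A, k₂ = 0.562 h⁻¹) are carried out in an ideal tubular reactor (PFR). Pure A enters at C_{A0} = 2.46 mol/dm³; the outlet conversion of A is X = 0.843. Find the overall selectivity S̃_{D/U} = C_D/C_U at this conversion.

2.44

C_A = C_{A0}(1−X) = 0.3862 mol/dm³.
Both paths are first order in A, so the instantaneous fraction to D is constant: dC_D/d(−C_A) = k₁/(k₁+k₂) = 0.7091.
C_D = 0.7091·(C_{A0}−C_A) = 0.7091×2.074 = 1.47 mol/dm³.
C_U = (C_{A0}−C_A)−C_D = 0.6032 mol/dm³; S̃_{D/U} = 1.471/0.6032 = 2.44.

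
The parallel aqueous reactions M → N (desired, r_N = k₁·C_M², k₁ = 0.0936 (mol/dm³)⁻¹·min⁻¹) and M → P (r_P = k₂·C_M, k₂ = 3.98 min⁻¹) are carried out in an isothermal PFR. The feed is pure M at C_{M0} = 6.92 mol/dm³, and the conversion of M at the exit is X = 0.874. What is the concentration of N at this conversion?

0.500 mol/dm³

C_M = C_{M0}(1−X) = 0.8719 mol/dm³.
Along a PFR/batch, dC_P/dC_M = −r_P/(r_N+r_P) = −k₂/(k₂+k₁·C_M).
Integrating from C_{M0} to C_M: C_P = (3.98/0.0936)·ln[(3.98+0.0936·6.92)/(3.98+0.0936·0.872)] = 42.52·ln(4.628/4.062) = 5.548 mol/dm³.
Then C_N = (C_{M0}−C_M) − C_P = 6.048 − 5.548 = 0.4998 mol/dm³.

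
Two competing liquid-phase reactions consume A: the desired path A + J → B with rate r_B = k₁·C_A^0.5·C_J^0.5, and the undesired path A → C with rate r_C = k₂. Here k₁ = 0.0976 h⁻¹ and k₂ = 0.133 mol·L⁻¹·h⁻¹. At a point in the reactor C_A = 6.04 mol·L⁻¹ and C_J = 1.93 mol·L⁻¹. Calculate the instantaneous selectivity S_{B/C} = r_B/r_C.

S_{B/C} = r_B/r_C = (k₁·C_A^0.5·C_J^0.5)/(k₂) = (k₁/k₂)·C_A^0.5·C_J^0.5.
= (0.0976×6.040^0.5×1.930^0.5) / (0.133) = 0.3332/0.1330 = 2.51.
Since the desired path is higher order in A, keeping C_A high (PFR or concentrated feed) favours B.

2.51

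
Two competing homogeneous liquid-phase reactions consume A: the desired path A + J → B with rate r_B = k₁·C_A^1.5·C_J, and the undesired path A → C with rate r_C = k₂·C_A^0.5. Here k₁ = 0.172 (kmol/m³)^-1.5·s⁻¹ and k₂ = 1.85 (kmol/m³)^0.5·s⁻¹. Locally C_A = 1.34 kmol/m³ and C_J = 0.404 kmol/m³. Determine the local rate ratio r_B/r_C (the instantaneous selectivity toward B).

0.0503

S_{B/C} = r_B/r_C = (k₁·C_A^1.5·C_J)/(k₂·C_A^0.5) = (k₁/k₂)·C_A·C_J.
= (0.172×1.340^1.5×0.4040) / (1.85×1.340^0.5) = 0.1078/2.142 = 0.0503.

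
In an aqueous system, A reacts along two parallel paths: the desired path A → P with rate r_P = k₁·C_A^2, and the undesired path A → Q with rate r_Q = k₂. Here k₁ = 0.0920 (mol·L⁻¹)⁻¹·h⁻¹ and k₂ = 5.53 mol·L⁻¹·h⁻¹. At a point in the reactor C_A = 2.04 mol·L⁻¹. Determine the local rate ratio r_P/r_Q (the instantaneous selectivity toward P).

S_{P/Q} = r_P/r_Q = (k₁·C_A^2)/(k₂) = (k₁/k₂)·C_A^2.
= (0.0920×2.040^2) / (5.53) = 0.3829/5.530 = 0.0692.
Since the desired path is higher order in A, keeping C_A high (PFR or concentrated feed) favours P.

0.0692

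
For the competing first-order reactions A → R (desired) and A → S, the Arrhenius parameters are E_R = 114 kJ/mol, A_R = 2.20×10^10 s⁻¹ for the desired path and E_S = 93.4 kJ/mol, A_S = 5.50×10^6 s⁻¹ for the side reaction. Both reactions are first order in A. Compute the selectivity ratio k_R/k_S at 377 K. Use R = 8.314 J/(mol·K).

Since both paths have the same order in A, the concentration cancels and S_{R/S} = k_R/k_S = (A_R/A_S)·exp[(E_S−E_R)/(RT)].
(E_S−E_R)/(RT) = (93.4−114)×10³/(8.314×377) = -20600/3134 = -6.572.
k_R/k_S = (2.20×10^10/5.50×10^6)·exp(-6.572) = 4000 × 0.001399 = 5.59.

5.59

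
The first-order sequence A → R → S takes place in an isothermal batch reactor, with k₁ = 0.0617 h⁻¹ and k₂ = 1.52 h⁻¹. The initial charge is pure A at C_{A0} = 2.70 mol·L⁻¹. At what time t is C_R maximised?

Setting dC_R/dt = 0 gives t_opt = ln(k₂/k₁)/(k₂−k₁).
= ln(1.52/0.0617)/(1.52−0.0617) = ln(24.64)/1.458 = 3.204/1.458 = 2.20 h.

2.20 h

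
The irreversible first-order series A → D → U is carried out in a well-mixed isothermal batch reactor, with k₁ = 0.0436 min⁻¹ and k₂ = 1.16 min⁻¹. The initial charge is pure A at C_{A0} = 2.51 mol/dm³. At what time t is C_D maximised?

The intermediate peaks when r₁ = r₂, i.e. k₁e^(−k₁t) = k₂e^(−k₂t), giving t_opt = ln(k₂/k₁)/(k₂−k₁).
= ln(1.16/0.0436)/(1.16−0.0436) = ln(26.61)/1.116 = 3.281/1.116 = 2.94 min.

2.94 min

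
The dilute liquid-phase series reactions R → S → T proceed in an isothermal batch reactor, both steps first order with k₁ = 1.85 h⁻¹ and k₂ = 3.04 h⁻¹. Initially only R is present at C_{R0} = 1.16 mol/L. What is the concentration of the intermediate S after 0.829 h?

The intermediate concentration in a first-order A→B→C sequence is C_S = k₁C_{R0}(e^(−k₁t) − e^(−k₂t))/(k₂−k₁).
e^(−k₁t) = e^(−1.85×0.829) = e^(−1.534) = 0.2157; e^(−k₂t) = e^(−2.520) = 0.08045.
C_S = 1.85×1.16/(3.04−1.85) × (0.2157−0.08045) = 1.803×0.1353 = 0.2440 mol/L.

0.244 mol/L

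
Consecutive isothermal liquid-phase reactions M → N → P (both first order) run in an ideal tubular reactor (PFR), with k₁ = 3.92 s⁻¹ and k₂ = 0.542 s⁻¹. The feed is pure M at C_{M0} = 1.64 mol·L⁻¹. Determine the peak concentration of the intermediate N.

For a first-order series the maximum intermediate yield is C_{N,max}/C_{M0} = (k₁/k₂)^[k₂/(k₂−k₁)].
= (3.92/0.542)^(0.542/(0.542−3.92)) = (7.232)^(-0.1604) = 0.7280.
C_{N,max} = 0.7280×1.64 = 1.19 mol·L⁻¹.

1.19 mol·L⁻¹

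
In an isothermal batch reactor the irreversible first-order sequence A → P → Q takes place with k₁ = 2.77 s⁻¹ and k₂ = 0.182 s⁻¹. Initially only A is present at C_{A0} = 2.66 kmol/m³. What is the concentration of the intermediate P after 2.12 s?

1.93 kmol/m³

For first-order series with pure A initially, C_P(t) = k₁C_{A0}/(k₂−k₁)·(e^(−k₁t) − e^(−k₂t)).
e^(−k₁t) = e^(−2.77×2.12) = e^(−5.872) = 0.002816; e^(−k₂t) = e^(−0.3858) = 0.6799.
C_P = 2.77×2.66/(0.182−2.77) × (0.002816−0.6799) = (-2.847)×(-0.6771) = 1.928 kmol/m³.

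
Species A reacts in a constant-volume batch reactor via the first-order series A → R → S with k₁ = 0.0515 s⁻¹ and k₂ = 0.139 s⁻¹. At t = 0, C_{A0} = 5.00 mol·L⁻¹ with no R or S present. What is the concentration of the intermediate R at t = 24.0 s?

The intermediate concentration in a first-order A→B→C sequence is C_R = k₁C_{A0}(e^(−k₁t) − e^(−k₂t))/(k₂−k₁).
e^(−k₁t) = e^(−0.0515×24.0) = e^(−1.236) = 0.2905; e^(−k₂t) = e^(−3.336) = 0.03558.
C_R = 0.0515×5.00/(0.139−0.0515) × (0.2905−0.03558) = 2.943×0.2550 = 0.7503 mol·L⁻¹.

0.750 mol·L⁻¹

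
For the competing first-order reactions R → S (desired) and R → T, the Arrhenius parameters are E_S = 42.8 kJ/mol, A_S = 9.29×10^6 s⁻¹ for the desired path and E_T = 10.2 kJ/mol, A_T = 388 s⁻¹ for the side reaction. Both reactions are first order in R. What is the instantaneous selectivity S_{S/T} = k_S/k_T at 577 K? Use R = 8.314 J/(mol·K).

26.8

With equal orders, S_{S/T} = k_S/k_T = (A_S/A_T)·exp[(E_T−E_S)/(RT)].
(E_T−E_S)/(RT) = (10.2−42.8)×10³/(8.314×577) = -32600/4797 = -6.796.
k_S/k_T = (9.29×10^6/388)·exp(-6.796) = 23943 × 0.001119 = 26.8.
Since E_S > E_T, raising the temperature improves selectivity toward S.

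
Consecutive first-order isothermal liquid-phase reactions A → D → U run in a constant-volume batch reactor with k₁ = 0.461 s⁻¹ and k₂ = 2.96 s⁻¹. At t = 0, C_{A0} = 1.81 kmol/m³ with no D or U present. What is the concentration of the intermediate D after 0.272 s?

Solving the coupled first-order balances gives C_D(t) = [k₁/(k₂−k₁)]·C_{A0}·(e^(−k₁t) − e^(−k₂t)).
e^(−k₁t) = e^(−0.461×0.272) = e^(−0.1254) = 0.8822; e^(−k₂t) = e^(−0.8051) = 0.4470.
C_D = 0.461×1.81/(2.96−0.461) × (0.8822−0.4470) = 0.3339×0.4351 = 0.1453 kmol/m³.

0.145 kmol/m³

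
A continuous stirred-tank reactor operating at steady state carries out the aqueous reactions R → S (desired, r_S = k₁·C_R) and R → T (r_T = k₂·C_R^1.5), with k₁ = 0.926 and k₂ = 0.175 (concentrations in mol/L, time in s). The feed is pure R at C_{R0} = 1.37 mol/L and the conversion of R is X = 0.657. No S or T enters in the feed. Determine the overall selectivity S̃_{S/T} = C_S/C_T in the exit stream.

Exit C_R = C_{R0}(1−X) = 1.37×0.343 = 0.4699 mol/L.
Rates in a CSTR are evaluated at the outlet concentration: r_S = 0.926×0.4699 = 0.4351, r_T = 0.175×0.4699^1.5 = 0.05637.
Overall selectivity = C_S/C_T = r_Sτ/(r_Tτ) = r_S/r_T = 7.72.

7.72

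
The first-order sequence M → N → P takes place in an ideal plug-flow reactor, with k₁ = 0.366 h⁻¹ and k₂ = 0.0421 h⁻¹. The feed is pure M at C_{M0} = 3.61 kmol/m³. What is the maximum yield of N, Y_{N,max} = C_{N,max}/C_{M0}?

0.755

At the optimum, C_{N,max}/C_{M0} = (k₁/k₂)^[k₂/(k₂−k₁)].
= (0.366/0.0421)^(0.0421/(0.0421−0.366)) = (8.694)^(-0.1300) = 0.7550.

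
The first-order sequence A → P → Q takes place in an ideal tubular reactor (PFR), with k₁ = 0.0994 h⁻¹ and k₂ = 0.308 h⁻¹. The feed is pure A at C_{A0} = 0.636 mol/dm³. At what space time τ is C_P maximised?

The intermediate peaks when r₁ = r₂, i.e. k₁e^(−k₁τ) = k₂e^(−k₂τ), giving τ_opt = ln(k₂/k₁)/(k₂−k₁).
= ln(0.308/0.0994)/(0.308−0.0994) = ln(3.099)/0.2086 = 1.131/0.2086 = 5.42 h.

5.42 h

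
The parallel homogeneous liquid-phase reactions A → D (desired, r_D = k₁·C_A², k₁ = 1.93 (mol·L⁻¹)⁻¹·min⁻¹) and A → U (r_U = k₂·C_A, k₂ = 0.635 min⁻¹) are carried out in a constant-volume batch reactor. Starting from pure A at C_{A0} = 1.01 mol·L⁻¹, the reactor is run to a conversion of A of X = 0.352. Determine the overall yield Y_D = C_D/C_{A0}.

C_A = C_{A0}(1−X) = 0.6545 mol·L⁻¹.
Along a PFR/batch, dC_U/dC_A = −r_U/(r_D+r_U) = −k₂/(k₂+k₁·C_A).
Integrating from C_{A0} to C_A: C_U = (0.635/1.93)·ln[(0.635+1.93·1.01)/(0.635+1.93·0.654)] = 0.3290·ln(2.584/1.898) = 0.1015 mol·L⁻¹.
Then C_D = (C_{A0}−C_A) − C_U = 0.3555 − 0.1015 = 0.2540 mol·L⁻¹.
Y_D = C_D/C_{A0} = 0.2540/1.01 = 0.251.

0.251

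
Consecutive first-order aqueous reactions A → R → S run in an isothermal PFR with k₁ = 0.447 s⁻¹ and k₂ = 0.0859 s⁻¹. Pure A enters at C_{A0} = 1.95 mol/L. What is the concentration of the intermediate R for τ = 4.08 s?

For first-order series with pure A initially, C_R(τ) = k₁C_{A0}/(k₂−k₁)·(e^(−k₁τ) − e^(−k₂τ)).
e^(−k₁τ) = e^(−0.447×4.08) = e^(−1.824) = 0.1614; e^(−k₂τ) = e^(−0.3505) = 0.7044.
C_R = 0.447×1.95/(0.0859−0.447) × (0.1614−0.7044) = (-2.414)×(-0.5429) = 1.311 mol/L.

1.31 mol/L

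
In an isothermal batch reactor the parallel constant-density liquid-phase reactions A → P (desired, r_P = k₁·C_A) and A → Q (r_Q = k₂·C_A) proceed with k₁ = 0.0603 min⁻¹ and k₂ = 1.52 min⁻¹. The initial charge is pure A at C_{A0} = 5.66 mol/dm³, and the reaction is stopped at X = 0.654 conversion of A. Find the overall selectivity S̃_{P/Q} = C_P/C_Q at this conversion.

C_A = C_{A0}(1−X) = 1.958 mol/dm³.
Both paths are first order in A, so the instantaneous fraction to P is constant: dC_P/d(−C_A) = k₁/(k₁+k₂) = 0.03816.
C_P = 0.03816·(C_{A0}−C_A) = 0.03816×3.702 = 0.141 mol/dm³.
C_Q = (C_{A0}−C_A)−C_P = 3.560 mol/dm³; S̃_{P/Q} = 0.1412/3.560 = 0.0397.

0.0397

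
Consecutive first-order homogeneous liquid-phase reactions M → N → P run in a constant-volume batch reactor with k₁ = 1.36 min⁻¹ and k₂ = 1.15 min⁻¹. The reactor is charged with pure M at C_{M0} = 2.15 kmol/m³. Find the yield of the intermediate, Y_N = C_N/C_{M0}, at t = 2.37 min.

The intermediate concentration in a first-order A→B→C sequence is C_N = k₁C_{M0}(e^(−k₁t) − e^(−k₂t))/(k₂−k₁).
e^(−k₁t) = e^(−1.36×2.37) = e^(−3.223) = 0.03983; e^(−k₂t) = e^(−2.725) = 0.06551.
C_N = 1.36×2.15/(1.15−1.36) × (0.03983−0.06551) = (-13.92)×(-0.02569) = 0.3576 kmol/m³.
Y_N = C_N/C_{M0} = 0.3576/2.15 = 0.166.

0.166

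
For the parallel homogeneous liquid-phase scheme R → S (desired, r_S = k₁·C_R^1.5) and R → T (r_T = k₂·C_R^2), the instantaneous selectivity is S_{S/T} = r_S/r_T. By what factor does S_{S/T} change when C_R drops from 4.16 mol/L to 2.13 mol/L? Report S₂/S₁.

1.40

S_{S/T} = (k₁/k₂)·C_R^-0.5, so S₂/S₁ = (C_{R,2}/C_{R,1})^-0.5.
= (2.13/4.16)^(-0.5) = (0.5120)^(-0.5) = 1.40.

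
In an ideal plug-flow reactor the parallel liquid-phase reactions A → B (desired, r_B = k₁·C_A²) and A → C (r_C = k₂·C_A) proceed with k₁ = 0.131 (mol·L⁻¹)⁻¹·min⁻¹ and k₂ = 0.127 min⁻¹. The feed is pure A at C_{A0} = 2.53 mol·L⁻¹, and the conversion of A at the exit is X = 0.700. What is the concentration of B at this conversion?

C_A = C_{A0}(1−X) = 0.7590 mol·L⁻¹.
Along a PFR/batch, dC_C/dC_A = −r_C/(r_B+r_C) = −k₂/(k₂+k₁·C_A).
Integrating from C_{A0} to C_A: C_C = (0.127/0.131)·ln[(0.127+0.131·2.53)/(0.127+0.131·0.759)] = 0.9695·ln(0.4584/0.2264) = 0.6838 mol·L⁻¹.
Then C_B = (C_{A0}−C_A) − C_C = 1.771 − 0.6838 = 1.087 mol·L⁻¹.

1.09 mol·L⁻¹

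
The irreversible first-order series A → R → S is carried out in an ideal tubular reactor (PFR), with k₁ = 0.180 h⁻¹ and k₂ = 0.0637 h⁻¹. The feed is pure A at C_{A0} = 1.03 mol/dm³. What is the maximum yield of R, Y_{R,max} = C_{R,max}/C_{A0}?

0.566

Evaluating C_R at τ_opt = ln(k₂/k₁)/(k₂−k₁) gives C_{R,max}/C_{A0} = (k₁/k₂)^[k₂/(k₂−k₁)].
= (0.180/0.0637)^(0.0637/(0.0637−0.180)) = (2.826)^(-0.5477) = 0.5661.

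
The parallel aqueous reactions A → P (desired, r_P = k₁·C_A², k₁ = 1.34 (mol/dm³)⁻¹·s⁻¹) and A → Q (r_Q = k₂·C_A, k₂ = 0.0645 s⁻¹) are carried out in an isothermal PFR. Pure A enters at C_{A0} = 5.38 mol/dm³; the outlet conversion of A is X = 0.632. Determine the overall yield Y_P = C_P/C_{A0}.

C_A = C_{A0}(1−X) = 1.980 mol/dm³.
Along a PFR/batch, dC_Q/dC_A = −r_Q/(r_P+r_Q) = −k₂/(k₂+k₁·C_A).
Integrating from C_{A0} to C_A: C_Q = (0.0645/1.34)·ln[(0.0645+1.34·5.38)/(0.0645+1.34·1.98)] = 0.04813·ln(7.274/2.717) = 0.04739 mol/dm³.
Then C_P = (C_{A0}−C_A) − C_Q = 3.400 − 0.04739 = 3.353 mol/dm³.
Y_P = C_P/C_{A0} = 3.353/5.38 = 0.623.

0.623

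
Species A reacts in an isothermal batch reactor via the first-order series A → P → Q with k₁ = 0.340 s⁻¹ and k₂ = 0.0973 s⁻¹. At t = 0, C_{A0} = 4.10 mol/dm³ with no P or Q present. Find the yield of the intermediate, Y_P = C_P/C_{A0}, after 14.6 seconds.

0.329

The intermediate concentration in a first-order A→B→C sequence is C_P = k₁C_{A0}(e^(−k₁t) − e^(−k₂t))/(k₂−k₁).
e^(−k₁t) = e^(−0.340×14.6) = e^(−4.964) = 0.006985; e^(−k₂t) = e^(−1.421) = 0.2416.
C_P = 0.340×4.10/(0.0973−0.340) × (0.006985−0.2416) = (-5.744)×(-0.2346) = 1.347 mol/dm³.
Y_P = C_P/C_{A0} = 1.347/4.10 = 0.329.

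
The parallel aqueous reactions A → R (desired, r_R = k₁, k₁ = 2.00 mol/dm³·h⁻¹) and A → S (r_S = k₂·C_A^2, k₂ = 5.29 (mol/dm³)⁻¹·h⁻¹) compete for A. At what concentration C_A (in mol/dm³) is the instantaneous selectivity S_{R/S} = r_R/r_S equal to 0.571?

S_{R/S} = (k₁/k₂)·C_A^-2 ⇒ C_A = (S·k₂/k₁)^(-0.5).
= (0.571×5.29/2.00)^(-0.5) = (1.510)^(-0.5) = 0.814 mol/dm³.

0.814 mol/dm³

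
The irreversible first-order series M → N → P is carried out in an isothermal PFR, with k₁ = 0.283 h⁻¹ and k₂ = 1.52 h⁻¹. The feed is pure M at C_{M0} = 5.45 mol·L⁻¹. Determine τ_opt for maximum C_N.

1.36 h

Setting dC_N/dτ = 0 gives τ_opt = ln(k₂/k₁)/(k₂−k₁).
= ln(1.52/0.283)/(1.52−0.283) = ln(5.371)/1.237 = 1.681/1.237 = 1.36 h.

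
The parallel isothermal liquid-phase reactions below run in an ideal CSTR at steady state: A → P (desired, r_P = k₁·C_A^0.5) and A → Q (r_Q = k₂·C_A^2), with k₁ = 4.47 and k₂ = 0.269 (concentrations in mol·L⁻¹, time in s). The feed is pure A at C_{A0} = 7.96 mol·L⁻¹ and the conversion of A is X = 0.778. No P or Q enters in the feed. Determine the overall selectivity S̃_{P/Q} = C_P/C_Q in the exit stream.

Exit C_A = C_{A0}(1−X) = 7.96×0.222 = 1.767 mol·L⁻¹.
In a CSTR the entire volume is at exit conditions, so r_P = 4.47×1.767^0.5 = 5.942 and r_Q = 0.269×1.767^2 = 0.8400.
Overall selectivity = C_P/C_Q = r_Pτ/(r_Qτ) = r_P/r_Q = 7.07.

7.07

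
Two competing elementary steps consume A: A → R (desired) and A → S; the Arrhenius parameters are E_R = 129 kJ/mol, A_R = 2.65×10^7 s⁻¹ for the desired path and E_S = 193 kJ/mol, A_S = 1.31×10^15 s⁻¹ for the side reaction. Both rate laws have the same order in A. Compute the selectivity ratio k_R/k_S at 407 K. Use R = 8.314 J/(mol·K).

3.31

With equal orders, S_{R/S} = k_R/k_S = (A_R/A_S)·exp[(E_S−E_R)/(RT)].
(E_S−E_R)/(RT) = (193−129)×10³/(8.314×407) = 64000/3384 = 18.91.
k_R/k_S = (2.65×10^7/1.31×10^15)·exp(18.91) = 2.023×10^-8 × 1.637×10^8 = 3.31.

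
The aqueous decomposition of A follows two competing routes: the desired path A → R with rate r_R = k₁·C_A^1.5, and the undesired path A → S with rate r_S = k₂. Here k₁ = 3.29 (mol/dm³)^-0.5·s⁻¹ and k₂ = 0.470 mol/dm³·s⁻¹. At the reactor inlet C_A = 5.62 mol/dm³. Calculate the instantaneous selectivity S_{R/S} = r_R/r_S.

93.3

S_{R/S} = r_R/r_S = (k₁·C_A^1.5)/(k₂) = (k₁/k₂)·C_A^1.5.
= (3.29×5.620^1.5) / (0.470) = 43.83/0.4700 = 93.3.
Since the desired path is higher order in A, keeping C_A high (PFR or concentrated feed) favours R.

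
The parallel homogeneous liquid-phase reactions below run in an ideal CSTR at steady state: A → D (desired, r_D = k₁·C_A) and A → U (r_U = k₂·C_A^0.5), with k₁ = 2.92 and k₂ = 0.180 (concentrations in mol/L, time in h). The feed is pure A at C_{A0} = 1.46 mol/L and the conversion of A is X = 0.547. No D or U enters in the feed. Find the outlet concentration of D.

Exit C_A = C_{A0}(1−X) = 1.46×0.453 = 0.6614 mol/L.
Rates in a CSTR are evaluated at the outlet concentration: r_D = 2.92×0.6614 = 1.931, r_U = 0.180×0.6614^0.5 = 0.1464.
Fraction of consumed A going to D: r_D/(r_D+r_U) = 0.9295.
C_D = 0.9295·C_{A0}·X = 0.9295×1.46×0.547 = 0.742 mol/L.

0.742 mol/L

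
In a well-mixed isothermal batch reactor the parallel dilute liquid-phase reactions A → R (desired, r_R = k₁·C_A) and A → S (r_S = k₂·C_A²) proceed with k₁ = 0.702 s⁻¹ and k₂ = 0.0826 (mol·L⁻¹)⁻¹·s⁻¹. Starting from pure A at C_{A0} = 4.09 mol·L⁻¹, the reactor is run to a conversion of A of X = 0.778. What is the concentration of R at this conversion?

C_A = C_{A0}(1−X) = 0.9080 mol·L⁻¹.
Along a PFR/batch, dC_R/dC_A = −r_R/(r_R+r_S) = −k₁/(k₁+k₂·C_A).
Integrating from C_{A0} to C_A: C_R = (0.702/0.0826)·ln[(0.702+0.0826·4.09)/(0.702+0.0826·0.908)] = 8.499·ln(1.040/0.7770) = 2.476 mol·L⁻¹.

2.48 mol·L⁻¹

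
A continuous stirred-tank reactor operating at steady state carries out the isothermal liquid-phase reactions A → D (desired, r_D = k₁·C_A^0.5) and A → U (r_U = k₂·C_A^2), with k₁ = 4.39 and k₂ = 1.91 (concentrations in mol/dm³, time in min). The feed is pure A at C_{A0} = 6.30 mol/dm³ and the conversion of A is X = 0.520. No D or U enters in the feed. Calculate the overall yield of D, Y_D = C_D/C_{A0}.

Exit C_A = C_{A0}(1−X) = 6.30×0.480 = 3.024 mol/dm³.
In a CSTR the entire volume is at exit conditions, so r_D = 4.39×3.024^0.5 = 7.634 and r_U = 1.91×3.024^2 = 17.47.
Fraction of consumed A going to D: r_D/(r_D+r_U) = 0.3041.
C_D = 0.3041·C_{A0}·X = 0.3041×6.30×0.520 = 0.996 mol/dm³; Y_D = C_D/C_{A0} = 0.158.

0.158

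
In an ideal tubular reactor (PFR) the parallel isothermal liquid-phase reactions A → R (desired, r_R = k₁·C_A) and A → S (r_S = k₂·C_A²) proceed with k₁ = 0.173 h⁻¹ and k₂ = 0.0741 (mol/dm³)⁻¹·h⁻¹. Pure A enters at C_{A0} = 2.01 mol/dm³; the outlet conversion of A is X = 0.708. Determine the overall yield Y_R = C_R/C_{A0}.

0.461

C_A = C_{A0}(1−X) = 0.5869 mol/dm³.
Along a PFR/batch, dC_R/dC_A = −r_R/(r_R+r_S) = −k₁/(k₁+k₂·C_A).
Integrating from C_{A0} to C_A: C_R = (0.173/0.0741)·ln[(0.173+0.0741·2.01)/(0.173+0.0741·0.587)] = 2.335·ln(0.3219/0.2165) = 0.9264 mol/dm³.
Y_R = C_R/C_{A0} = 0.9264/2.01 = 0.461.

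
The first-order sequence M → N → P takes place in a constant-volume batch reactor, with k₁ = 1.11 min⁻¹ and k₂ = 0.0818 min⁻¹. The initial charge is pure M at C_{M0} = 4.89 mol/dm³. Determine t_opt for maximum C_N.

Setting dC_N/dt = 0 gives t_opt = ln(k₂/k₁)/(k₂−k₁).
= ln(0.0818/1.11)/(0.0818−1.11) = ln(0.07369)/-1.028 = -2.608/-1.028 = 2.54 min.

2.54 min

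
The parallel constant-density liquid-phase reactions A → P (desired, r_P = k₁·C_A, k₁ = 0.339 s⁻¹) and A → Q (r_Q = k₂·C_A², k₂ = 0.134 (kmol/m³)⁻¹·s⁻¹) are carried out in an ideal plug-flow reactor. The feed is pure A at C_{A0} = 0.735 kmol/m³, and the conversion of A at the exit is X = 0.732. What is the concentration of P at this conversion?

C_A = C_{A0}(1−X) = 0.1970 kmol/m³.
Along a PFR/batch, dC_P/dC_A = −r_P/(r_P+r_Q) = −k₁/(k₁+k₂·C_A).
Integrating from C_{A0} to C_A: C_P = (0.339/0.134)·ln[(0.339+0.134·0.735)/(0.339+0.134·0.197)] = 2.530·ln(0.4375/0.3654) = 0.4556 kmol/m³.

0.456 kmol/m³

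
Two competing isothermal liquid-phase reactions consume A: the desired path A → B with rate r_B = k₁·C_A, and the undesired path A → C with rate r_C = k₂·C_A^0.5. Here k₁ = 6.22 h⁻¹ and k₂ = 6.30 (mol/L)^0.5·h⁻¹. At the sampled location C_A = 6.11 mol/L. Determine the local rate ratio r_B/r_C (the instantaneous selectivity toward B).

S_{B/C} = r_B/r_C = (k₁·C_A)/(k₂·C_A^0.5) = (k₁/k₂)·C_A^0.5.
= (6.22×6.110) / (6.30×6.110^0.5) = 38.00/15.57 = 2.44.

2.44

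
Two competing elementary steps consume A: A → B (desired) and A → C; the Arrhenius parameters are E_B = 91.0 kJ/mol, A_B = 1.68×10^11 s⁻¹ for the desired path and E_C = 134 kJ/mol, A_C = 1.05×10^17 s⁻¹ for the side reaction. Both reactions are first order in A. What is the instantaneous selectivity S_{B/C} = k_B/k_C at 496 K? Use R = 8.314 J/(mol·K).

k_B/k_C = (A_B/A_C)·exp[−(E_B−E_C)/(RT)] = (A_B/A_C)·exp[(E_C−E_B)/(RT)].
(E_C−E_B)/(RT) = (134−91.0)×10³/(8.314×496) = 43000/4124 = 10.43.
k_B/k_C = (1.68×10^11/1.05×10^17)·exp(10.43) = 1.600×10^-6 × 33773 = 0.0540.
Since E_B < E_C, lowering the temperature improves selectivity toward B.

0.0540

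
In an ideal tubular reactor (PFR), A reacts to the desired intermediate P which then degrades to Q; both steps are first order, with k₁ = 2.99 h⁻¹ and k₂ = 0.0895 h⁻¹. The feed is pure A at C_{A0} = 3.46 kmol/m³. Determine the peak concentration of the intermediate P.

3.10 kmol/m³

For a first-order series the maximum intermediate yield is C_{P,max}/C_{A0} = (k₁/k₂)^[k₂/(k₂−k₁)].
= (2.99/0.0895)^(0.0895/(0.0895−2.99)) = (33.41)^(-0.03086) = 0.8974.
C_{P,max} = 0.8974×3.46 = 3.10 kmol/m³.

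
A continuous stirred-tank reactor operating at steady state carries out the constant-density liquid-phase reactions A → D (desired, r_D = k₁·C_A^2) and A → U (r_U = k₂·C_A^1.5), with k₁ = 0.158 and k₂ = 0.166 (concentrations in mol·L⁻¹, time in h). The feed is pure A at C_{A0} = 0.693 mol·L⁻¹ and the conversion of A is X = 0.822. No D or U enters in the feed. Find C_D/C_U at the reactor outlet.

Exit C_A = C_{A0}(1−X) = 0.693×0.178 = 0.1234 mol·L⁻¹.
A CSTR operates uniformly at the exit composition, giving r_D = 0.002404 and r_U = 0.007192 (each k·C_A^n at C_A = 0.1234).
Overall selectivity = C_D/C_U = r_Dτ/(r_Uτ) = r_D/r_U = 0.334.

0.334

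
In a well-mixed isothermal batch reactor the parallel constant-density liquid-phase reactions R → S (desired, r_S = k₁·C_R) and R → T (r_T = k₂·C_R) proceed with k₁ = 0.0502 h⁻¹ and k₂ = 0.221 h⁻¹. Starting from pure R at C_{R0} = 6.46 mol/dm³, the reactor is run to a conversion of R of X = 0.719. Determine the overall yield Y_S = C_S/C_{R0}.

0.133

C_R = C_{R0}(1−X) = 1.815 mol/dm³.
Both paths are first order in R, so the instantaneous fraction to S is constant: dC_S/d(−C_R) = k₁/(k₁+k₂) = 0.1851.
C_S = 0.1851·(C_{R0}−C_R) = 0.1851×4.645 = 0.860 mol/dm³.
Y_S = C_S/C_{R0} = 0.8598/6.46 = 0.133.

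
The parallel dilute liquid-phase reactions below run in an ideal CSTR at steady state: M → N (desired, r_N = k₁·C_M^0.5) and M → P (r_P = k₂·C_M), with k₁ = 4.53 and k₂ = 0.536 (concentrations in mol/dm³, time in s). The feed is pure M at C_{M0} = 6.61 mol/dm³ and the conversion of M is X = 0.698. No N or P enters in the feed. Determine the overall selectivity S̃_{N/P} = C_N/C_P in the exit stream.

Exit C_M = C_{M0}(1−X) = 6.61×0.302 = 1.996 mol/dm³.
In a CSTR the entire volume is at exit conditions, so r_N = 4.53×1.996^0.5 = 6.400 and r_P = 0.536×1.996 = 1.070.
Overall selectivity = C_N/C_P = r_Nτ/(r_Pτ) = r_N/r_P = 5.98.

5.98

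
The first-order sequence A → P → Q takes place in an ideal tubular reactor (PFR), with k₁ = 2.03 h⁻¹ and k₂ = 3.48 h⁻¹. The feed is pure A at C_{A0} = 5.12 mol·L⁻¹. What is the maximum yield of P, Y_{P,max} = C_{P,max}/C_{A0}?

At the optimum, C_{P,max}/C_{A0} = (k₁/k₂)^[k₂/(k₂−k₁)].
= (2.03/3.48)^(3.48/(3.48−2.03)) = (0.5833)^(2.400) = 0.2743.

0.274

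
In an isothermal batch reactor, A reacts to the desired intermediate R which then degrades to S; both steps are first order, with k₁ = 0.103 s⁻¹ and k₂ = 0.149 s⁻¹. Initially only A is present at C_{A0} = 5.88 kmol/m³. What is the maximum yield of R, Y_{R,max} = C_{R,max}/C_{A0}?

0.302

For a first-order series the maximum intermediate yield is C_{R,max}/C_{A0} = (k₁/k₂)^[k₂/(k₂−k₁)].
= (0.103/0.149)^(0.149/(0.149−0.103)) = (0.6913)^(3.239) = 0.3024.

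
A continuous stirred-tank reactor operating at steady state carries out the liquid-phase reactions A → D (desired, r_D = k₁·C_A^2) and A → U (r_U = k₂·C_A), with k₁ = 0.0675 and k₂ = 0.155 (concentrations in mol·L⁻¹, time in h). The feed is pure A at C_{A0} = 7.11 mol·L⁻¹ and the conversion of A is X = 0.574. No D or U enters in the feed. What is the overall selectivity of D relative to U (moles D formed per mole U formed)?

Exit C_A = C_{A0}(1−X) = 7.11×0.426 = 3.029 mol·L⁻¹.
In a CSTR the entire volume is at exit conditions, so r_D = 0.0675×3.029^2 = 0.6192 and r_U = 0.155×3.029 = 0.4695.
Overall selectivity = C_D/C_U = r_Dτ/(r_Uτ) = r_D/r_U = 1.32.

1.32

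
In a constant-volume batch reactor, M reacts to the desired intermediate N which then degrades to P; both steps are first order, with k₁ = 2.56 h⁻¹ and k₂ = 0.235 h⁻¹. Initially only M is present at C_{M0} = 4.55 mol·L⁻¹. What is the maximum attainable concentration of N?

3.57 mol·L⁻¹

For a first-order series the maximum intermediate yield is C_{N,max}/C_{M0} = (k₁/k₂)^[k₂/(k₂−k₁)].
= (2.56/0.235)^(0.235/(0.235−2.56)) = (10.89)^(-0.1011) = 0.7855.
C_{N,max} = 0.7855×4.55 = 3.57 mol·L⁻¹.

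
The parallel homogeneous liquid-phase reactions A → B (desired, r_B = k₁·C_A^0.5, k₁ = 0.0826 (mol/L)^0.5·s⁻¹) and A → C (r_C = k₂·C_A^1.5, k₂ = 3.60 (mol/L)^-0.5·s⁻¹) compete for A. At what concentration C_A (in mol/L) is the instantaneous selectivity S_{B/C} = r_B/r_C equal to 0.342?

0.0671 mol/L

S_{B/C} = (k₁/k₂)·C_A⁻¹ ⇒ C_A = (S·k₂/k₁)^(-1).
= (0.342×3.60/0.0826)^(-1) = (14.91)^(-1) = 0.0671 mol/L.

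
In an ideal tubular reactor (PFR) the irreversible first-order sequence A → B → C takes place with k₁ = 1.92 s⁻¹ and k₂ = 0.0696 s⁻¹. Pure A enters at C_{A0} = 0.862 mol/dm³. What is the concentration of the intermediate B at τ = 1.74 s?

0.761 mol/dm³

For first-order series with pure A initially, C_B(τ) = k₁C_{A0}/(k₂−k₁)·(e^(−k₁τ) − e^(−k₂τ)).
e^(−k₁τ) = e^(−1.92×1.74) = e^(−3.341) = 0.03541; e^(−k₂τ) = e^(−0.1211) = 0.8859.
C_B = 1.92×0.862/(0.0696−1.92) × (0.03541−0.8859) = (-0.8944)×(-0.8505) = 0.7607 mol/dm³.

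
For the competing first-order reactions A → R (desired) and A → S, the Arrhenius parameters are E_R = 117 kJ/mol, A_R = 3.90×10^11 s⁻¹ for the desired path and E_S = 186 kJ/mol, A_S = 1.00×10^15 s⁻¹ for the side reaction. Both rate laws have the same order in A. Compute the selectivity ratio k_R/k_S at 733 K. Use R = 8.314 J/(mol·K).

32.2

Since both paths have the same order in A, the concentration cancels and S_{R/S} = k_R/k_S = (A_R/A_S)·exp[(E_S−E_R)/(RT)].
(E_S−E_R)/(RT) = (186−117)×10³/(8.314×733) = 69000/6094 = 11.32.
k_R/k_S = (3.90×10^11/1.00×10^15)·exp(11.32) = 3.900×10^-4 × 82645 = 32.2.
Since E_R < E_S, lowering the temperature improves selectivity toward R.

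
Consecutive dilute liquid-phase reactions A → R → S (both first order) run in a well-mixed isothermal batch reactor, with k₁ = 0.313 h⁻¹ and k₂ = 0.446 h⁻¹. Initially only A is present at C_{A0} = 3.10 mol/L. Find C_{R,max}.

0.945 mol/L

At the optimum, C_{R,max}/C_{A0} = (k₁/k₂)^[k₂/(k₂−k₁)].
= (0.313/0.446)^(0.446/(0.446−0.313)) = (0.7018)^(3.353) = 0.3050.
C_{R,max} = 0.3050×3.10 = 0.945 mol/L.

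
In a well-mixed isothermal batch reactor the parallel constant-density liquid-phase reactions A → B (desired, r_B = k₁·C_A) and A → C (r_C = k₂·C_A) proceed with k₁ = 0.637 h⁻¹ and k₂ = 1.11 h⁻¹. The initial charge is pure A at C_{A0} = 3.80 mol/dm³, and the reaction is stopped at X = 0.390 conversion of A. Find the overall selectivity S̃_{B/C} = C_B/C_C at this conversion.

C_A = C_{A0}(1−X) = 2.318 mol/dm³.
Both paths are first order in A, so the instantaneous fraction to B is constant: dC_B/d(−C_A) = k₁/(k₁+k₂) = 0.3646.
C_B = 0.3646·(C_{A0}−C_A) = 0.3646×1.482 = 0.540 mol/dm³.
C_C = (C_{A0}−C_A)−C_B = 0.9416 mol/dm³; S̃_{B/C} = 0.5404/0.9416 = 0.574.

0.574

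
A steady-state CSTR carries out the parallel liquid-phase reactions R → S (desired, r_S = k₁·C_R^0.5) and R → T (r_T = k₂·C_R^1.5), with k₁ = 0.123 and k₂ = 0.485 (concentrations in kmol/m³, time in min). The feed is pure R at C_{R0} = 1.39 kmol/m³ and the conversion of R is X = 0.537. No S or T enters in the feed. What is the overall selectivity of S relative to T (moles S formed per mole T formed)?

Exit C_R = C_{R0}(1−X) = 1.39×0.463 = 0.6436 kmol/m³.
Rates in a CSTR are evaluated at the outlet concentration: r_S = 0.123×0.6436^0.5 = 0.09867, r_T = 0.485×0.6436^1.5 = 0.2504.
Overall selectivity = C_S/C_T = r_Sτ/(r_Tτ) = r_S/r_T = 0.394.

0.394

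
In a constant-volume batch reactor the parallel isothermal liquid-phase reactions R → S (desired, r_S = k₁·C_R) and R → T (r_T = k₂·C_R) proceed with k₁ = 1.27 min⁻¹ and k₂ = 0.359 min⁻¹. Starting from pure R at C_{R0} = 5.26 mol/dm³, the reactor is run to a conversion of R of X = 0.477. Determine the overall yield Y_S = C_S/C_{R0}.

0.372

C_R = C_{R0}(1−X) = 2.751 mol/dm³.
Both paths are first order in R, so the instantaneous fraction to S is constant: dC_S/d(−C_R) = k₁/(k₁+k₂) = 0.7796.
C_S = 0.7796·(C_{R0}−C_R) = 0.7796×2.509 = 1.96 mol/dm³.
Y_S = C_S/C_{R0} = 1.956/5.26 = 0.372.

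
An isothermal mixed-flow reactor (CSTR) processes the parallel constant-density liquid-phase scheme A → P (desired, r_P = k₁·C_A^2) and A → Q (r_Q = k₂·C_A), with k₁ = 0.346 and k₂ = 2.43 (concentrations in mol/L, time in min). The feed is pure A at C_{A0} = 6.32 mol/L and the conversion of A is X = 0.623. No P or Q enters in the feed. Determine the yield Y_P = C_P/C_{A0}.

0.158

Exit C_A = C_{A0}(1−X) = 6.32×0.377 = 2.383 mol/L.
A CSTR operates uniformly at the exit composition, giving r_P = 1.964 and r_Q = 5.790 (each k·C_A^n at C_A = 2.383).
Fraction of consumed A going to P: r_P/(r_P+r_Q) = 0.2533.
C_P = 0.2533·C_{A0}·X = 0.2533×6.32×0.623 = 0.997 mol/L; Y_P = C_P/C_{A0} = 0.158.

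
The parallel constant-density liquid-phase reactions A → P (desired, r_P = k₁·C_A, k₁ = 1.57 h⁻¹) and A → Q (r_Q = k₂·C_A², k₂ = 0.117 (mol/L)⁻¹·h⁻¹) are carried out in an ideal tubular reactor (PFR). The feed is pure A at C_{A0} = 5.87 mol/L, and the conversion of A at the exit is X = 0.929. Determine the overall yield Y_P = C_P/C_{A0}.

0.760

C_A = C_{A0}(1−X) = 0.4168 mol/L.
Along a PFR/batch, dC_P/dC_A = −r_P/(r_P+r_Q) = −k₁/(k₁+k₂·C_A).
Integrating from C_{A0} to C_A: C_P = (1.57/0.117)·ln[(1.57+0.117·5.87)/(1.57+0.117·0.417)] = 13.42·ln(2.257/1.619) = 4.459 mol/L.
Y_P = C_P/C_{A0} = 4.459/5.87 = 0.760.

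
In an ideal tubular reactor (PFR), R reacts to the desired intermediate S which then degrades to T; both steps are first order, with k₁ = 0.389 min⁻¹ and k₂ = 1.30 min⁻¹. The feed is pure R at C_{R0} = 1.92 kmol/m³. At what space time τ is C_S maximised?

1.32 min

Setting dC_S/dτ = 0 gives τ_opt = ln(k₂/k₁)/(k₂−k₁).
= ln(1.30/0.389)/(1.30−0.389) = ln(3.342)/0.9110 = 1.207/0.9110 = 1.32 min.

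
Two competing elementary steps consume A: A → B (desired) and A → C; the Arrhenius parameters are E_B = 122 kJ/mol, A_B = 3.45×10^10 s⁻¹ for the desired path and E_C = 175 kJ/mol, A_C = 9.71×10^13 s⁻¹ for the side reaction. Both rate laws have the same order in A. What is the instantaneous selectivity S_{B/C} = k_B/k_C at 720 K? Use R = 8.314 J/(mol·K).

2.49

k_B/k_C = (A_B/A_C)·exp[−(E_B−E_C)/(RT)] = (A_B/A_C)·exp[(E_C−E_B)/(RT)].
(E_C−E_B)/(RT) = (175−122)×10³/(8.314×720) = 53000/5986 = 8.854.
k_B/k_C = (3.45×10^10/9.71×10^13)·exp(8.854) = 3.553×10^-4 × 7001 = 2.49.
Since E_B < E_C, lowering the temperature improves selectivity toward B.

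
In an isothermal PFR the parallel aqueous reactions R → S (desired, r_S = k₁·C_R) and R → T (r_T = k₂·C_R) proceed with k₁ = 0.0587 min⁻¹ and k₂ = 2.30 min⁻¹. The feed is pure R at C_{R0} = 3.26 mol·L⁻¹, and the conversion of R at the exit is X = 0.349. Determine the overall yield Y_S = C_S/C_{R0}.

0.00869

C_R = C_{R0}(1−X) = 2.122 mol·L⁻¹.
Both paths are first order in R, so the instantaneous fraction to S is constant: dC_S/d(−C_R) = k₁/(k₁+k₂) = 0.02489.
C_S = 0.02489·(C_{R0}−C_R) = 0.02489×1.138 = 0.0283 mol·L⁻¹.
Y_S = C_S/C_{R0} = 0.02831/3.26 = 0.00869.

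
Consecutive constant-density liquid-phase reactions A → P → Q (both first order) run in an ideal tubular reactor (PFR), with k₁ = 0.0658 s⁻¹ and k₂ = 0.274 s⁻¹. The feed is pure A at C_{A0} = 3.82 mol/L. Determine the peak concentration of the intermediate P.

Evaluating C_P at τ_opt = ln(k₂/k₁)/(k₂−k₁) gives C_{P,max}/C_{A0} = (k₁/k₂)^[k₂/(k₂−k₁)].
= (0.0658/0.274)^(0.274/(0.274−0.0658)) = (0.2401)^(1.316) = 0.1530.
C_{P,max} = 0.1530×3.82 = 0.584 mol/L.

0.584 mol/L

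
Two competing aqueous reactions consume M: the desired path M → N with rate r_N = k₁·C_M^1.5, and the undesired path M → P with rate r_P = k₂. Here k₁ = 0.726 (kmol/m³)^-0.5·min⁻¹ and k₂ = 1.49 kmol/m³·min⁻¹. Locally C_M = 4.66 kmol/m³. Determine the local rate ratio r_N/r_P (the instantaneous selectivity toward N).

S_{N/P} = r_N/r_P = (k₁·C_M^1.5)/(k₂) = (k₁/k₂)·C_M^1.5.
= (0.726×4.660^1.5) / (1.49) = 7.303/1.490 = 4.90.

4.90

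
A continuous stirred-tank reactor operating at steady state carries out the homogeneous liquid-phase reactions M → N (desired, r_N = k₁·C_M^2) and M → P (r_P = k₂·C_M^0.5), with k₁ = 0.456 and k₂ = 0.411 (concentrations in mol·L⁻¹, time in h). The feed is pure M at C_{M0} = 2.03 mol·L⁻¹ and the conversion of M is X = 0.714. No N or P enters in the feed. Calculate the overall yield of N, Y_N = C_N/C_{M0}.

0.235

Exit C_M = C_{M0}(1−X) = 2.03×0.286 = 0.5806 mol·L⁻¹.
Rates in a CSTR are evaluated at the outlet concentration: r_N = 0.456×0.5806^2 = 0.1537, r_P = 0.411×0.5806^0.5 = 0.3132.
Fraction of consumed M going to N: r_N/(r_N+r_P) = 0.3292.
C_N = 0.3292·C_{M0}·X = 0.3292×2.03×0.714 = 0.477 mol·L⁻¹; Y_N = C_N/C_{M0} = 0.235.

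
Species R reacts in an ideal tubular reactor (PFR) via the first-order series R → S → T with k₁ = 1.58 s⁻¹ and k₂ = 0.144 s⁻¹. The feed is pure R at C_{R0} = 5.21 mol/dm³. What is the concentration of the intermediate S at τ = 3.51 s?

The intermediate concentration in a first-order A→B→C sequence is C_S = k₁C_{R0}(e^(−k₁τ) − e^(−k₂τ))/(k₂−k₁).
e^(−k₁τ) = e^(−1.58×3.51) = e^(−5.546) = 0.003904; e^(−k₂τ) = e^(−0.5054) = 0.6032.
C_S = 1.58×5.21/(0.144−1.58) × (0.003904−0.6032) = (-5.732)×(-0.5993) = 3.436 mol/dm³.

3.44 mol/dm³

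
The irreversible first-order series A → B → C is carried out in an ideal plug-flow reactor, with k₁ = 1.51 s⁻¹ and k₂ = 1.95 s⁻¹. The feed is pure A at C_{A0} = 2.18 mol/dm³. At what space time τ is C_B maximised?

0.581 s

For first-order series the maximum of C_B occurs at τ_opt = ln(k₂/k₁)/(k₂−k₁).
= ln(1.95/1.51)/(1.95−1.51) = ln(1.291)/0.4400 = 0.2557/0.4400 = 0.581 s.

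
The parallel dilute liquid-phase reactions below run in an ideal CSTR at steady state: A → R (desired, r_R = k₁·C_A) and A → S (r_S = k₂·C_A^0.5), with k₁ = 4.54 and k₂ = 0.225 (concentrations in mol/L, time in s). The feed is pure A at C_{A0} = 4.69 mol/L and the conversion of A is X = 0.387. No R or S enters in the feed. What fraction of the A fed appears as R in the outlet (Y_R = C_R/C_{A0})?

Exit C_A = C_{A0}(1−X) = 4.69×0.613 = 2.875 mol/L.
In a CSTR the entire volume is at exit conditions, so r_R = 4.54×2.875 = 13.05 and r_S = 0.225×2.875^0.5 = 0.3815.
Fraction of consumed A going to R: r_R/(r_R+r_S) = 0.9716.
C_R = 0.9716·C_{A0}·X = 0.9716×4.69×0.387 = 1.76 mol/L; Y_R = C_R/C_{A0} = 0.376.

0.376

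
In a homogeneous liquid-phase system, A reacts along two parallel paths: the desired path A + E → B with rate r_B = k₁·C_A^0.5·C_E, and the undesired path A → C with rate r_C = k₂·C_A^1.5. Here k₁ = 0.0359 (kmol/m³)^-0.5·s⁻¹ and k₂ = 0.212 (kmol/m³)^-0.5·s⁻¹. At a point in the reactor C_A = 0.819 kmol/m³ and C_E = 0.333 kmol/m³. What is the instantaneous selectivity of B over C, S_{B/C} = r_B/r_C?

S_{B/C} = r_B/r_C = (k₁·C_A^0.5·C_E)/(k₂·C_A^1.5) = (k₁/k₂)·C_A⁻¹·C_E.
= (0.0359×0.8190^0.5×0.3330) / (0.212×0.8190^1.5) = 0.01082/0.1571 = 0.0689.

0.0689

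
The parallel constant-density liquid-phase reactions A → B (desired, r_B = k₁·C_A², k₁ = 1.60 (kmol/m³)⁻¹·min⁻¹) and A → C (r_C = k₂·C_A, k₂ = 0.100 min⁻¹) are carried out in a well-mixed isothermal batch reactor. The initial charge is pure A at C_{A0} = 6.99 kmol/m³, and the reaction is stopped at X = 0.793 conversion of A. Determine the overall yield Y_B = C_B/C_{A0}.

0.779

C_A = C_{A0}(1−X) = 1.447 kmol/m³.
Along a PFR/batch, dC_C/dC_A = −r_C/(r_B+r_C) = −k₂/(k₂+k₁·C_A).
Integrating from C_{A0} to C_A: C_C = (0.100/1.60)·ln[(0.100+1.60·6.99)/(0.100+1.60·1.45)] = 0.06250·ln(11.28/2.415) = 0.09635 kmol/m³.
Then C_B = (C_{A0}−C_A) − C_C = 5.543 − 0.09635 = 5.447 kmol/m³.
Y_B = C_B/C_{A0} = 5.447/6.99 = 0.779.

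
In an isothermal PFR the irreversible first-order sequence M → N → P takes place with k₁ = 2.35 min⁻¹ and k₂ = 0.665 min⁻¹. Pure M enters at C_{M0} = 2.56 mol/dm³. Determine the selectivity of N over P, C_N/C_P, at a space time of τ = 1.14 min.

Solving the coupled first-order balances gives C_N(τ) = [k₁/(k₂−k₁)]·C_{M0}·(e^(−k₁τ) − e^(−k₂τ)).
e^(−k₁τ) = e^(−2.35×1.14) = e^(−2.679) = 0.06863; e^(−k₂τ) = e^(−0.7581) = 0.4686.
C_N = 2.35×2.56/(0.665−2.35) × (0.06863−0.4686) = (-3.570)×(-0.3999) = 1.428 mol/dm³.
C_M = C_{M0}e^(−k₁τ) = 0.1757 mol/dm³, so C_P = C_{M0}−C_M−C_N = 0.9564 mol/dm³; C_N/C_P = 1.49.

1.49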